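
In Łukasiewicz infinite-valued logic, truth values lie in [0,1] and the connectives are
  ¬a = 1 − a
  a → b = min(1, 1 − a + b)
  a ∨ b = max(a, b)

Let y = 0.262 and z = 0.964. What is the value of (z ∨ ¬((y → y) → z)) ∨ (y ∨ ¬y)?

0.964

y → y = min(1, 1 − 0.262 + 0.262) = min(1, 1.000) = 1.000
(y → y) → z = min(1, 1 − 1.000 + 0.964) = min(1, 0.964) = 0.964
¬((y → y) → z) = 1 − 0.964 = 0.036
z ∨ ¬((y → y) → z) = max(0.964, 0.036) = 0.964
¬y = 1 − 0.262 = 0.738
y ∨ ¬y = max(0.262, 0.738) = 0.738
(z ∨ ¬((y → y) → z)) ∨ (y ∨ ¬y) = max(0.964, 0.738) = 0.964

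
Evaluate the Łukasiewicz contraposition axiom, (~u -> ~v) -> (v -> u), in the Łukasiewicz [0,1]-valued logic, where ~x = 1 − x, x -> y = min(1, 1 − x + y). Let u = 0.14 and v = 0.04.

1.00

~u = 1 − 0.14 = 0.86
~v = 1 − 0.04 = 0.96
~u -> ~v = min(1, 1 − 0.86 + 0.96) = min(1, 1.10) = 1.00
v -> u = min(1, 1 − 0.04 + 0.14) = min(1, 1.10) = 1.00
(~u -> ~v) -> (v -> u) = min(1, 1 − 1.00 + 1.00) = min(1, 1.00) = 1.00
(As expected: an axiom of Ł∞, always 1.)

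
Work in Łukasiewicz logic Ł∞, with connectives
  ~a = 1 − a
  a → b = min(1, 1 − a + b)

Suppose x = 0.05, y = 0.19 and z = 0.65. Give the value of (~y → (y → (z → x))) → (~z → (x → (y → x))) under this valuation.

1.00

~y = 1 − 0.19 = 0.81
z → x = min(1, 1 − 0.65 + 0.05) = min(1, 0.40) = 0.40
y → (z → x) = min(1, 1 − 0.19 + 0.40) = min(1, 1.21) = 1.00
~y → (y → (z → x)) = min(1, 1 − 0.81 + 1.00) = min(1, 1.19) = 1.00
~z = 1 − 0.65 = 0.35
y → x = min(1, 1 − 0.19 + 0.05) = min(1, 0.86) = 0.86
x → (y → x) = min(1, 1 − 0.05 + 0.86) = min(1, 1.81) = 1.00
~z → (x → (y → x)) = min(1, 1 − 0.35 + 1.00) = min(1, 1.65) = 1.00
(~y → (y → (z → x))) → (~z → (x → (y → x))) = min(1, 1 − 1.00 + 1.00) = min(1, 1.00) = 1.00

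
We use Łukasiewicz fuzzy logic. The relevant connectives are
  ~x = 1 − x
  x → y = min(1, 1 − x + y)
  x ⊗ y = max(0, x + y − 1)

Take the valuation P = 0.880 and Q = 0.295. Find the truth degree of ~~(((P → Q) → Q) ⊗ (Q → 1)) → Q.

P → Q = min(1, 1 − 0.880 + 0.295) = min(1, 0.415) = 0.415
(P → Q) → Q = min(1, 1 − 0.415 + 0.295) = min(1, 0.880) = 0.880
Q → 1 = min(1, 1 − 0.295 + 1.000) = min(1, 1.705) = 1.000
((P → Q) → Q) ⊗ (Q → 1) = max(0, 0.880 + 1.000 − 1) = max(0, 0.880) = 0.880
~(((P → Q) → Q) ⊗ (Q → 1)) = 1 − 0.880 = 0.120
~~(((P → Q) → Q) ⊗ (Q → 1)) = 1 − 0.120 = 0.880
~~(((P → Q) → Q) ⊗ (Q → 1)) → Q = min(1, 1 − 0.880 + 0.295) = min(1, 0.415) = 0.415

0.415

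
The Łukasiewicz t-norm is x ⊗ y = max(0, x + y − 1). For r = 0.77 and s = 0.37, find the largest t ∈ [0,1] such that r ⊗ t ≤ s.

0.60

The residuum of the Łukasiewicz t-norm gives the supremum: min(1, 1 − 0.77 + 0.37).
1 − 0.77 + 0.37 = 0.60, so t = min(1, 0.60) = 0.60.
Check: 0.77 ⊗ 0.60 = max(0, 0.37) = 0.37 ≤ 0.37.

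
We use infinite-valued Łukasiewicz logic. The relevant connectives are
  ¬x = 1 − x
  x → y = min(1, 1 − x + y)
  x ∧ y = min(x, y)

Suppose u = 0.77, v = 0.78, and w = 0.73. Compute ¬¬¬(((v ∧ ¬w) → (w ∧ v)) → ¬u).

¬w = 1 − 0.73 = 0.27
v ∧ ¬w = min(0.78, 0.27) = 0.27
w ∧ v = min(0.73, 0.78) = 0.73
(v ∧ ¬w) → (w ∧ v) = min(1, 1 − 0.27 + 0.73) = min(1, 1.46) = 1.00
¬u = 1 − 0.77 = 0.23
((v ∧ ¬w) → (w ∧ v)) → ¬u = min(1, 1 − 1.00 + 0.23) = min(1, 0.23) = 0.23
¬(((v ∧ ¬w) → (w ∧ v)) → ¬u) = 1 − 0.23 = 0.77
¬¬(((v ∧ ¬w) → (w ∧ v)) → ¬u) = 1 − 0.77 = 0.23
¬¬¬(((v ∧ ¬w) → (w ∧ v)) → ¬u) = 1 − 0.23 = 0.77

0.77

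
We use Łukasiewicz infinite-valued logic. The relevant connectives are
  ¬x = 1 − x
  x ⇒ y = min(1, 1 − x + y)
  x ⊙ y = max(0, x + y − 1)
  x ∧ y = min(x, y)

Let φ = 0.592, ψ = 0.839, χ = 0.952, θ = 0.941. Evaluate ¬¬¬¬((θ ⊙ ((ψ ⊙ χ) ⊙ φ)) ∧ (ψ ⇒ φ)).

ψ ⊙ χ = max(0, 0.839 + 0.952 − 1) = max(0, 0.791) = 0.791
(ψ ⊙ χ) ⊙ φ = max(0, 0.791 + 0.592 − 1) = max(0, 0.383) = 0.383
θ ⊙ ((ψ ⊙ χ) ⊙ φ) = max(0, 0.941 + 0.383 − 1) = max(0, 0.324) = 0.324
ψ ⇒ φ = min(1, 1 − 0.839 + 0.592) = min(1, 0.753) = 0.753
(θ ⊙ ((ψ ⊙ χ) ⊙ φ)) ∧ (ψ ⇒ φ) = min(0.324, 0.753) = 0.324
¬((θ ⊙ ((ψ ⊙ χ) ⊙ φ)) ∧ (ψ ⇒ φ)) = 1 − 0.324 = 0.676
¬¬((θ ⊙ ((ψ ⊙ χ) ⊙ φ)) ∧ (ψ ⇒ φ)) = 1 − 0.676 = 0.324
¬¬¬((θ ⊙ ((ψ ⊙ χ) ⊙ φ)) ∧ (ψ ⇒ φ)) = 1 − 0.324 = 0.676
¬¬¬¬((θ ⊙ ((ψ ⊙ χ) ⊙ φ)) ∧ (ψ ⇒ φ)) = 1 − 0.676 = 0.324

0.324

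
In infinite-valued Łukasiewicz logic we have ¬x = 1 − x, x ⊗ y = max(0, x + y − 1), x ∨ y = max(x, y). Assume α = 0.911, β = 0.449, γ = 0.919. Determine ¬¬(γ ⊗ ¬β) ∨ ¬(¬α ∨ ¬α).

0.911

¬β = 1 − 0.449 = 0.551
γ ⊗ ¬β = max(0, 0.919 + 0.551 − 1) = max(0, 0.470) = 0.470
¬(γ ⊗ ¬β) = 1 − 0.470 = 0.530
¬¬(γ ⊗ ¬β) = 1 − 0.530 = 0.470
¬α = 1 − 0.911 = 0.089
¬α ∨ ¬α = max(0.089, 0.089) = 0.089
¬(¬α ∨ ¬α) = 1 − 0.089 = 0.911
¬¬(γ ⊗ ¬β) ∨ ¬(¬α ∨ ¬α) = max(0.470, 0.911) = 0.911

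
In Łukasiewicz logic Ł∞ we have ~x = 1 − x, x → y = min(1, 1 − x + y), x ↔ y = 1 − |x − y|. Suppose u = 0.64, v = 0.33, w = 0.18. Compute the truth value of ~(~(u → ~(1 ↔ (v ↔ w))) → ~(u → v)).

v ↔ w = 1 − |0.33 − 0.18| = 1 − 0.15 = 0.85
1 ↔ (v ↔ w) = 1 − |1.00 − 0.85| = 1 − 0.15 = 0.85
~(1 ↔ (v ↔ w)) = 1 − 0.85 = 0.15
u → ~(1 ↔ (v ↔ w)) = min(1, 1 − 0.64 + 0.15) = min(1, 0.51) = 0.51
~(u → ~(1 ↔ (v ↔ w))) = 1 − 0.51 = 0.49
u → v = min(1, 1 − 0.64 + 0.33) = min(1, 0.69) = 0.69
~(u → v) = 1 − 0.69 = 0.31
~(u → ~(1 ↔ (v ↔ w))) → ~(u → v) = min(1, 1 − 0.49 + 0.31) = min(1, 0.82) = 0.82
~(~(u → ~(1 ↔ (v ↔ w))) → ~(u → v)) = 1 − 0.82 = 0.18

0.18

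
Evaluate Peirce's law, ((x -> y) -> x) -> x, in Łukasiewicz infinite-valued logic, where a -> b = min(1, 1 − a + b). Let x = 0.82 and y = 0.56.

0.82

x -> y = min(1, 1 − 0.82 + 0.56) = min(1, 0.74) = 0.74
(x -> y) -> x = min(1, 1 − 0.74 + 0.82) = min(1, 1.08) = 1.00
((x -> y) -> x) -> x = min(1, 1 − 1.00 + 0.82) = min(1, 0.82) = 0.82
(The value 0.82 < 1 shows this instance is not satisfied; not a Ł∞-tautology in general.)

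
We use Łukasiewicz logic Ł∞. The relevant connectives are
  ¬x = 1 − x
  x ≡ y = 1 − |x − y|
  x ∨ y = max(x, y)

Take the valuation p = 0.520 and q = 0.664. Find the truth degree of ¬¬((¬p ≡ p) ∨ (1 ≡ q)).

¬p = 1 − 0.520 = 0.480
¬p ≡ p = 1 − |0.480 − 0.520| = 1 − 0.040 = 0.960
1 ≡ q = 1 − |1.000 − 0.664| = 1 − 0.336 = 0.664
(¬p ≡ p) ∨ (1 ≡ q) = max(0.960, 0.664) = 0.960
¬((¬p ≡ p) ∨ (1 ≡ q)) = 1 − 0.960 = 0.040
¬¬((¬p ≡ p) ∨ (1 ≡ q)) = 1 − 0.040 = 0.960

0.960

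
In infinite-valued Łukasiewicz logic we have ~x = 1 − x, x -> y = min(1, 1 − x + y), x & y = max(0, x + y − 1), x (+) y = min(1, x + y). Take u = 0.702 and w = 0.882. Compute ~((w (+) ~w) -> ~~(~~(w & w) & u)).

~w = 1 − 0.882 = 0.118
w (+) ~w = min(1, 0.882 + 0.118) = min(1, 1.000) = 1.000
w & w = max(0, 0.882 + 0.882 − 1) = max(0, 0.764) = 0.764
~(w & w) = 1 − 0.764 = 0.236
~~(w & w) = 1 − 0.236 = 0.764
~~(w & w) & u = max(0, 0.764 + 0.702 − 1) = max(0, 0.466) = 0.466
~(~~(w & w) & u) = 1 − 0.466 = 0.534
~~(~~(w & w) & u) = 1 − 0.534 = 0.466
(w (+) ~w) -> ~~(~~(w & w) & u) = min(1, 1 − 1.000 + 0.466) = min(1, 0.466) = 0.466
~((w (+) ~w) -> ~~(~~(w & w) & u)) = 1 − 0.466 = 0.534

0.534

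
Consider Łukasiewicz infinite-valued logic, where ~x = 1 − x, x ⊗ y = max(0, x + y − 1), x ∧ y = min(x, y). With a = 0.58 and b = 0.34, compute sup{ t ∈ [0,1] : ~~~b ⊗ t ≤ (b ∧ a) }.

~b = 1 − 0.34 = 0.66
~~b = 1 − 0.66 = 0.34
~~~b = 1 − 0.34 = 0.66
So the left factor is ~~~b = 0.66.
b ∧ a = min(0.34, 0.58) = 0.34
So the right-hand bound is b ∧ a = 0.34.
The residuum of the Łukasiewicz t-norm gives the supremum: min(1, 1 − 0.66 + 0.34).
1 − 0.66 + 0.34 = 0.68, so t = min(1, 0.68) = 0.68.
Check: 0.66 ⊗ 0.68 = max(0, 0.34) = 0.34 ≤ 0.34.

0.68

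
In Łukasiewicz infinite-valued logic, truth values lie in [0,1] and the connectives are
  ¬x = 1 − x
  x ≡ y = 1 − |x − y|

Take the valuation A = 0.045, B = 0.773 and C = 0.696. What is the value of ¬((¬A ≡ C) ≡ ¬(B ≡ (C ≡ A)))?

¬A = 1 − 0.045 = 0.955
¬A ≡ C = 1 − |0.955 − 0.696| = 1 − 0.259 = 0.741
C ≡ A = 1 − |0.696 − 0.045| = 1 − 0.651 = 0.349
B ≡ (C ≡ A) = 1 − |0.773 − 0.349| = 1 − 0.424 = 0.576
¬(B ≡ (C ≡ A)) = 1 − 0.576 = 0.424
(¬A ≡ C) ≡ ¬(B ≡ (C ≡ A)) = 1 − |0.741 − 0.424| = 1 − 0.317 = 0.683
¬((¬A ≡ C) ≡ ¬(B ≡ (C ≡ A))) = 1 − 0.683 = 0.317

0.317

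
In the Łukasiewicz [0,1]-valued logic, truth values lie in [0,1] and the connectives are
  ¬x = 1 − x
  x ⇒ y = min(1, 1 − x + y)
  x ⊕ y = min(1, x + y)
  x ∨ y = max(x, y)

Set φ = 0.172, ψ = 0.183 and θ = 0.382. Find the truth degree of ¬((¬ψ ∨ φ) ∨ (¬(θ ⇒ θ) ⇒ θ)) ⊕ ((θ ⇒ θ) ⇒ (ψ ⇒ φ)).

¬ψ = 1 − 0.183 = 0.817
¬ψ ∨ φ = max(0.817, 0.172) = 0.817
θ ⇒ θ = min(1, 1 − 0.382 + 0.382) = min(1, 1.000) = 1.000
¬(θ ⇒ θ) = 1 − 1.000 = 0.000
¬(θ ⇒ θ) ⇒ θ = min(1, 1 − 0.000 + 0.382) = min(1, 1.382) = 1.000
(¬ψ ∨ φ) ∨ (¬(θ ⇒ θ) ⇒ θ) = max(0.817, 1.000) = 1.000
¬((¬ψ ∨ φ) ∨ (¬(θ ⇒ θ) ⇒ θ)) = 1 − 1.000 = 0.000
ψ ⇒ φ = min(1, 1 − 0.183 + 0.172) = min(1, 0.989) = 0.989
(θ ⇒ θ) ⇒ (ψ ⇒ φ) = min(1, 1 − 1.000 + 0.989) = min(1, 0.989) = 0.989
¬((¬ψ ∨ φ) ∨ (¬(θ ⇒ θ) ⇒ θ)) ⊕ ((θ ⇒ θ) ⇒ (ψ ⇒ φ)) = min(1, 0.000 + 0.989) = min(1, 0.989) = 0.989

0.989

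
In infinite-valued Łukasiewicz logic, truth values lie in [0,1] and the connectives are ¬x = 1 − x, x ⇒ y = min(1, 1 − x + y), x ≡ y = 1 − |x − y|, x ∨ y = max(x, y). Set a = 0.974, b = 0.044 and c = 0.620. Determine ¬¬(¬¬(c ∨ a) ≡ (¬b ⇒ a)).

0.974

c ∨ a = max(0.620, 0.974) = 0.974
¬(c ∨ a) = 1 − 0.974 = 0.026
¬¬(c ∨ a) = 1 − 0.026 = 0.974
¬b = 1 − 0.044 = 0.956
¬b ⇒ a = min(1, 1 − 0.956 + 0.974) = min(1, 1.018) = 1.000
¬¬(c ∨ a) ≡ (¬b ⇒ a) = 1 − |0.974 − 1.000| = 1 − 0.026 = 0.974
¬(¬¬(c ∨ a) ≡ (¬b ⇒ a)) = 1 − 0.974 = 0.026
¬¬(¬¬(c ∨ a) ≡ (¬b ⇒ a)) = 1 − 0.026 = 0.974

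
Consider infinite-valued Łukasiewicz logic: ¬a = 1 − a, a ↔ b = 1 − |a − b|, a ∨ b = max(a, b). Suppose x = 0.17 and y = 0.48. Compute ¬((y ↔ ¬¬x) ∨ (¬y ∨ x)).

¬x = 1 − 0.17 = 0.83
¬¬x = 1 − 0.83 = 0.17
y ↔ ¬¬x = 1 − |0.48 − 0.17| = 1 − 0.31 = 0.69
¬y = 1 − 0.48 = 0.52
¬y ∨ x = max(0.52, 0.17) = 0.52
(y ↔ ¬¬x) ∨ (¬y ∨ x) = max(0.69, 0.52) = 0.69
¬((y ↔ ¬¬x) ∨ (¬y ∨ x)) = 1 − 0.69 = 0.31

0.31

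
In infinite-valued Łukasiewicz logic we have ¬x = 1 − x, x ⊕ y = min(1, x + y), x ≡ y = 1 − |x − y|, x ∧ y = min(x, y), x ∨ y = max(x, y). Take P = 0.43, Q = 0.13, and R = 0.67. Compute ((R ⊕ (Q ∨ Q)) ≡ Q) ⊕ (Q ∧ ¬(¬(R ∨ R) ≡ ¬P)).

0.46

Q ∨ Q = max(0.13, 0.13) = 0.13
R ⊕ (Q ∨ Q) = min(1, 0.67 + 0.13) = min(1, 0.80) = 0.80
(R ⊕ (Q ∨ Q)) ≡ Q = 1 − |0.80 − 0.13| = 1 − 0.67 = 0.33
R ∨ R = max(0.67, 0.67) = 0.67
¬(R ∨ R) = 1 − 0.67 = 0.33
¬P = 1 − 0.43 = 0.57
¬(R ∨ R) ≡ ¬P = 1 − |0.33 − 0.57| = 1 − 0.24 = 0.76
¬(¬(R ∨ R) ≡ ¬P) = 1 − 0.76 = 0.24
Q ∧ ¬(¬(R ∨ R) ≡ ¬P) = min(0.13, 0.24) = 0.13
((R ⊕ (Q ∨ Q)) ≡ Q) ⊕ (Q ∧ ¬(¬(R ∨ R) ≡ ¬P)) = min(1, 0.33 + 0.13) = min(1, 0.46) = 0.46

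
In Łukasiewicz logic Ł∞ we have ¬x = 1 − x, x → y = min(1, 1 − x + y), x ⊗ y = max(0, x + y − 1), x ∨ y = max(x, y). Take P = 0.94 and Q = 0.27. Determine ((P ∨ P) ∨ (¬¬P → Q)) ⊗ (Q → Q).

0.94

P ∨ P = max(0.94, 0.94) = 0.94
¬P = 1 − 0.94 = 0.06
¬¬P = 1 − 0.06 = 0.94
¬¬P → Q = min(1, 1 − 0.94 + 0.27) = min(1, 0.33) = 0.33
(P ∨ P) ∨ (¬¬P → Q) = max(0.94, 0.33) = 0.94
Q → Q = min(1, 1 − 0.27 + 0.27) = min(1, 1.00) = 1.00
((P ∨ P) ∨ (¬¬P → Q)) ⊗ (Q → Q) = max(0, 0.94 + 1.00 − 1) = max(0, 0.94) = 0.94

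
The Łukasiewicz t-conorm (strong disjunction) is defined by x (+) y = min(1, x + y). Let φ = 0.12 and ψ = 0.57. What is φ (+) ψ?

0.69

φ (+) ψ = min(1, 0.12 + 0.57) = min(1, 0.69) = 0.69
For comparison, the Gödel t-conorm max(x, y) would give 0.57.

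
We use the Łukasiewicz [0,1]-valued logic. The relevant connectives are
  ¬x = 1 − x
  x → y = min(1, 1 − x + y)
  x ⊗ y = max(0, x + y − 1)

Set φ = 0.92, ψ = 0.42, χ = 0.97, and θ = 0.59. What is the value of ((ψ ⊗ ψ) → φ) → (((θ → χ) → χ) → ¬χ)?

ψ ⊗ ψ = max(0, 0.42 + 0.42 − 1) = max(0, -0.16) = 0.00
(ψ ⊗ ψ) → φ = min(1, 1 − 0.00 + 0.92) = min(1, 1.92) = 1.00
θ → χ = min(1, 1 − 0.59 + 0.97) = min(1, 1.38) = 1.00
(θ → χ) → χ = min(1, 1 − 1.00 + 0.97) = min(1, 0.97) = 0.97
¬χ = 1 − 0.97 = 0.03
((θ → χ) → χ) → ¬χ = min(1, 1 − 0.97 + 0.03) = min(1, 0.06) = 0.06
((ψ ⊗ ψ) → φ) → (((θ → χ) → χ) → ¬χ) = min(1, 1 − 1.00 + 0.06) = min(1, 0.06) = 0.06

0.06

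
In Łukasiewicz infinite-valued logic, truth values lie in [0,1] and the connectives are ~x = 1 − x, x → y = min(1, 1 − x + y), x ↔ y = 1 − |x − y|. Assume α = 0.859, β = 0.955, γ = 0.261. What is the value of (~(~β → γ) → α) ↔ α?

0.859

~β = 1 − 0.955 = 0.045
~β → γ = min(1, 1 − 0.045 + 0.261) = min(1, 1.216) = 1.000
~(~β → γ) = 1 − 1.000 = 0.000
~(~β → γ) → α = min(1, 1 − 0.000 + 0.859) = min(1, 1.859) = 1.000
(~(~β → γ) → α) ↔ α = 1 − |1.000 − 0.859| = 1 − 0.141 = 0.859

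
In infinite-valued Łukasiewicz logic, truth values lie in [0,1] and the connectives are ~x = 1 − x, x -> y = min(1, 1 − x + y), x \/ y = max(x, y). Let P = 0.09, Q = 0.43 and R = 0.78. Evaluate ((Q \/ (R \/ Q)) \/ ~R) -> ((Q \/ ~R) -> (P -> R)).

1.00

R \/ Q = max(0.78, 0.43) = 0.78
Q \/ (R \/ Q) = max(0.43, 0.78) = 0.78
~R = 1 − 0.78 = 0.22
(Q \/ (R \/ Q)) \/ ~R = max(0.78, 0.22) = 0.78
Q \/ ~R = max(0.43, 0.22) = 0.43
P -> R = min(1, 1 − 0.09 + 0.78) = min(1, 1.69) = 1.00
(Q \/ ~R) -> (P -> R) = min(1, 1 − 0.43 + 1.00) = min(1, 1.57) = 1.00
((Q \/ (R \/ Q)) \/ ~R) -> ((Q \/ ~R) -> (P -> R)) = min(1, 1 − 0.78 + 1.00) = min(1, 1.22) = 1.00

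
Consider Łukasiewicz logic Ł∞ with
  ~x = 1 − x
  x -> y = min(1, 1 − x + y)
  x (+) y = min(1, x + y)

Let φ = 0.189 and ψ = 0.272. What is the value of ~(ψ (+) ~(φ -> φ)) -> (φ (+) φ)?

0.650

φ -> φ = min(1, 1 − 0.189 + 0.189) = min(1, 1.000) = 1.000
~(φ -> φ) = 1 − 1.000 = 0.000
ψ (+) ~(φ -> φ) = min(1, 0.272 + 0.000) = min(1, 0.272) = 0.272
~(ψ (+) ~(φ -> φ)) = 1 − 0.272 = 0.728
φ (+) φ = min(1, 0.189 + 0.189) = min(1, 0.378) = 0.378
~(ψ (+) ~(φ -> φ)) -> (φ (+) φ) = min(1, 1 − 0.728 + 0.378) = min(1, 0.650) = 0.650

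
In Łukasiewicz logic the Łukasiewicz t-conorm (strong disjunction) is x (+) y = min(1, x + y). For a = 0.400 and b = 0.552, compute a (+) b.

a (+) b = min(1, 0.400 + 0.552) = min(1, 0.952) = 0.952
For comparison, the Gödel t-conorm max(x, y) would give 0.552.

0.952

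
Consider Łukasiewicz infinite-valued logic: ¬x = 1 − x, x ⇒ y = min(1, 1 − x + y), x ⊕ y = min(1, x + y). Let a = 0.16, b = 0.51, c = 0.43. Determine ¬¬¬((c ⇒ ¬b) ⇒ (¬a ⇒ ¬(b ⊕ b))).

¬b = 1 − 0.51 = 0.49
c ⇒ ¬b = min(1, 1 − 0.43 + 0.49) = min(1, 1.06) = 1.00
¬a = 1 − 0.16 = 0.84
b ⊕ b = min(1, 0.51 + 0.51) = min(1, 1.02) = 1.00
¬(b ⊕ b) = 1 − 1.00 = 0.00
¬a ⇒ ¬(b ⊕ b) = min(1, 1 − 0.84 + 0.00) = min(1, 0.16) = 0.16
(c ⇒ ¬b) ⇒ (¬a ⇒ ¬(b ⊕ b)) = min(1, 1 − 1.00 + 0.16) = min(1, 0.16) = 0.16
¬((c ⇒ ¬b) ⇒ (¬a ⇒ ¬(b ⊕ b))) = 1 − 0.16 = 0.84
¬¬((c ⇒ ¬b) ⇒ (¬a ⇒ ¬(b ⊕ b))) = 1 − 0.84 = 0.16
¬¬¬((c ⇒ ¬b) ⇒ (¬a ⇒ ¬(b ⊕ b))) = 1 − 0.16 = 0.84

0.84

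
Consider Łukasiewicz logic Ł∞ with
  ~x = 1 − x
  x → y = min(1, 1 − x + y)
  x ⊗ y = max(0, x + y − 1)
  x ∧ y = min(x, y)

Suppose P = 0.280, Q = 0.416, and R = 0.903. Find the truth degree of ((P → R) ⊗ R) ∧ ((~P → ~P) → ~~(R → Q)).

P → R = min(1, 1 − 0.280 + 0.903) = min(1, 1.623) = 1.000
(P → R) ⊗ R = max(0, 1.000 + 0.903 − 1) = max(0, 0.903) = 0.903
~P = 1 − 0.280 = 0.720
~P → ~P = min(1, 1 − 0.720 + 0.720) = min(1, 1.000) = 1.000
R → Q = min(1, 1 − 0.903 + 0.416) = min(1, 0.513) = 0.513
~(R → Q) = 1 − 0.513 = 0.487
~~(R → Q) = 1 − 0.487 = 0.513
(~P → ~P) → ~~(R → Q) = min(1, 1 − 1.000 + 0.513) = min(1, 0.513) = 0.513
((P → R) ⊗ R) ∧ ((~P → ~P) → ~~(R → Q)) = min(0.903, 0.513) = 0.513

0.513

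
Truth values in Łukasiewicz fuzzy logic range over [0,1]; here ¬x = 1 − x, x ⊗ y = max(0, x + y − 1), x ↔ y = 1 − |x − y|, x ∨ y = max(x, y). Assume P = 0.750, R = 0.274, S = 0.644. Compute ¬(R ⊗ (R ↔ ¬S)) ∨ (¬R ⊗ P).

0.808

¬S = 1 − 0.644 = 0.356
R ↔ ¬S = 1 − |0.274 − 0.356| = 1 − 0.082 = 0.918
R ⊗ (R ↔ ¬S) = max(0, 0.274 + 0.918 − 1) = max(0, 0.192) = 0.192
¬(R ⊗ (R ↔ ¬S)) = 1 − 0.192 = 0.808
¬R = 1 − 0.274 = 0.726
¬R ⊗ P = max(0, 0.726 + 0.750 − 1) = max(0, 0.476) = 0.476
¬(R ⊗ (R ↔ ¬S)) ∨ (¬R ⊗ P) = max(0.808, 0.476) = 0.808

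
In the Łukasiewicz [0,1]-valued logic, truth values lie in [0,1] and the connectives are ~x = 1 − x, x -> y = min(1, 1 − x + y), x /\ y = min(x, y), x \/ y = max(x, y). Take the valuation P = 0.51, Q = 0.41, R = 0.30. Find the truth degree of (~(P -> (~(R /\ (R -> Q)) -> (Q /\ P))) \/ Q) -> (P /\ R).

R -> Q = min(1, 1 − 0.30 + 0.41) = min(1, 1.11) = 1.00
R /\ (R -> Q) = min(0.30, 1.00) = 0.30
~(R /\ (R -> Q)) = 1 − 0.30 = 0.70
Q /\ P = min(0.41, 0.51) = 0.41
~(R /\ (R -> Q)) -> (Q /\ P) = min(1, 1 − 0.70 + 0.41) = min(1, 0.71) = 0.71
P -> (~(R /\ (R -> Q)) -> (Q /\ P)) = min(1, 1 − 0.51 + 0.71) = min(1, 1.20) = 1.00
~(P -> (~(R /\ (R -> Q)) -> (Q /\ P))) = 1 − 1.00 = 0.00
~(P -> (~(R /\ (R -> Q)) -> (Q /\ P))) \/ Q = max(0.00, 0.41) = 0.41
P /\ R = min(0.51, 0.30) = 0.30
(~(P -> (~(R /\ (R -> Q)) -> (Q /\ P))) \/ Q) -> (P /\ R) = min(1, 1 − 0.41 + 0.30) = min(1, 0.89) = 0.89

0.89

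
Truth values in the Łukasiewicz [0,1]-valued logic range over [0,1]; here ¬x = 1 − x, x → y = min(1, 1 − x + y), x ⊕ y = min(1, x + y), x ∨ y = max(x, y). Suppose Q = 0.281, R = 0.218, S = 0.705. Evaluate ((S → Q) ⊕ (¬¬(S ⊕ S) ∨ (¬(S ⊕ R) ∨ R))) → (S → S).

1.000

S → Q = min(1, 1 − 0.705 + 0.281) = min(1, 0.576) = 0.576
S ⊕ S = min(1, 0.705 + 0.705) = min(1, 1.410) = 1.000
¬(S ⊕ S) = 1 − 1.000 = 0.000
¬¬(S ⊕ S) = 1 − 0.000 = 1.000
S ⊕ R = min(1, 0.705 + 0.218) = min(1, 0.923) = 0.923
¬(S ⊕ R) = 1 − 0.923 = 0.077
¬(S ⊕ R) ∨ R = max(0.077, 0.218) = 0.218
¬¬(S ⊕ S) ∨ (¬(S ⊕ R) ∨ R) = max(1.000, 0.218) = 1.000
(S → Q) ⊕ (¬¬(S ⊕ S) ∨ (¬(S ⊕ R) ∨ R)) = min(1, 0.576 + 1.000) = min(1, 1.576) = 1.000
S → S = min(1, 1 − 0.705 + 0.705) = min(1, 1.000) = 1.000
((S → Q) ⊕ (¬¬(S ⊕ S) ∨ (¬(S ⊕ R) ∨ R))) → (S → S) = min(1, 1 − 1.000 + 1.000) = min(1, 1.000) = 1.000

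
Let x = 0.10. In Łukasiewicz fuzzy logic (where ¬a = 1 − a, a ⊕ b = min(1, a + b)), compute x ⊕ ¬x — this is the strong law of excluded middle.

1.00

¬x = 1 − 0.10 = 0.90
x ⊕ ¬x = min(1, 0.10 + 0.90) = min(1, 1.00) = 1.00
(As expected: always 1 in Ł∞ since a ⊕ (1−a) = 1.)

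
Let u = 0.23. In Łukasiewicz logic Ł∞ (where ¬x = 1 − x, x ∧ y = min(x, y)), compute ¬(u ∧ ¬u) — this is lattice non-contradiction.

¬u = 1 − 0.23 = 0.77
u ∧ ¬u = min(0.23, 0.77) = 0.23
¬(u ∧ ¬u) = 1 − 0.23 = 0.77
(The value 0.77 < 1 shows this instance is not satisfied; not a Ł∞-tautology — its value is 1 − min(a, 1−a).)

0.77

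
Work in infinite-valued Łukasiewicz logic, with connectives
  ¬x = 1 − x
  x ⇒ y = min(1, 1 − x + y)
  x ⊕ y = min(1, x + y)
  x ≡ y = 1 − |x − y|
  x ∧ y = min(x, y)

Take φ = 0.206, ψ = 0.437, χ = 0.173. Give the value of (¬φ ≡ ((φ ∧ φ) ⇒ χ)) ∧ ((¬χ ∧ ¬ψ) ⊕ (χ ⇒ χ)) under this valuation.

0.827

¬φ = 1 − 0.206 = 0.794
φ ∧ φ = min(0.206, 0.206) = 0.206
(φ ∧ φ) ⇒ χ = min(1, 1 − 0.206 + 0.173) = min(1, 0.967) = 0.967
¬φ ≡ ((φ ∧ φ) ⇒ χ) = 1 − |0.794 − 0.967| = 1 − 0.173 = 0.827
¬χ = 1 − 0.173 = 0.827
¬ψ = 1 − 0.437 = 0.563
¬χ ∧ ¬ψ = min(0.827, 0.563) = 0.563
χ ⇒ χ = min(1, 1 − 0.173 + 0.173) = min(1, 1.000) = 1.000
(¬χ ∧ ¬ψ) ⊕ (χ ⇒ χ) = min(1, 0.563 + 1.000) = min(1, 1.563) = 1.000
(¬φ ≡ ((φ ∧ φ) ⇒ χ)) ∧ ((¬χ ∧ ¬ψ) ⊕ (χ ⇒ χ)) = min(0.827, 1.000) = 0.827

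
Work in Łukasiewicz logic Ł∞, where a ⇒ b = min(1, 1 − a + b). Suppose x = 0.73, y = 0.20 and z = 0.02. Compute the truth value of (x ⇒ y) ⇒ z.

0.55

x ⇒ y = min(1, 1 − 0.73 + 0.20) = min(1, 0.47) = 0.47
(x ⇒ y) ⇒ z = min(1, 1 − 0.47 + 0.02) = min(1, 0.55) = 0.55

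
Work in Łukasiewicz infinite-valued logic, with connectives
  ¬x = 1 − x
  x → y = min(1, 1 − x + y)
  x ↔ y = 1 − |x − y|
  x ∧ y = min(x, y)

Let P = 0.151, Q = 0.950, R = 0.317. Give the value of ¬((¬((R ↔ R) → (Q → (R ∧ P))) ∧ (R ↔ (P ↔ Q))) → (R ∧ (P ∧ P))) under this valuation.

0.648

R ↔ R = 1 − |0.317 − 0.317| = 1 − 0.000 = 1.000
R ∧ P = min(0.317, 0.151) = 0.151
Q → (R ∧ P) = min(1, 1 − 0.950 + 0.151) = min(1, 0.201) = 0.201
(R ↔ R) → (Q → (R ∧ P)) = min(1, 1 − 1.000 + 0.201) = min(1, 0.201) = 0.201
¬((R ↔ R) → (Q → (R ∧ P))) = 1 − 0.201 = 0.799
P ↔ Q = 1 − |0.151 − 0.950| = 1 − 0.799 = 0.201
R ↔ (P ↔ Q) = 1 − |0.317 − 0.201| = 1 − 0.116 = 0.884
¬((R ↔ R) → (Q → (R ∧ P))) ∧ (R ↔ (P ↔ Q)) = min(0.799, 0.884) = 0.799
P ∧ P = min(0.151, 0.151) = 0.151
R ∧ (P ∧ P) = min(0.317, 0.151) = 0.151
(¬((R ↔ R) → (Q → (R ∧ P))) ∧ (R ↔ (P ↔ Q))) → (R ∧ (P ∧ P)) = min(1, 1 − 0.799 + 0.151) = min(1, 0.352) = 0.352
¬((¬((R ↔ R) → (Q → (R ∧ P))) ∧ (R ↔ (P ↔ Q))) → (R ∧ (P ∧ P))) = 1 − 0.352 = 0.648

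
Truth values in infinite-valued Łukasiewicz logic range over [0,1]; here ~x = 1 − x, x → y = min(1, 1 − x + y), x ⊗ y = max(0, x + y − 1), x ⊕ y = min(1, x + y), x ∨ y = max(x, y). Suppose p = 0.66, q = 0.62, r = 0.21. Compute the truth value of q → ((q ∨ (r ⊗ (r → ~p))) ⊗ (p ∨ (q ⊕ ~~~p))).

0.96

~p = 1 − 0.66 = 0.34
r → ~p = min(1, 1 − 0.21 + 0.34) = min(1, 1.13) = 1.00
r ⊗ (r → ~p) = max(0, 0.21 + 1.00 − 1) = max(0, 0.21) = 0.21
q ∨ (r ⊗ (r → ~p)) = max(0.62, 0.21) = 0.62
~~p = 1 − 0.34 = 0.66
~~~p = 1 − 0.66 = 0.34
q ⊕ ~~~p = min(1, 0.62 + 0.34) = min(1, 0.96) = 0.96
p ∨ (q ⊕ ~~~p) = max(0.66, 0.96) = 0.96
(q ∨ (r ⊗ (r → ~p))) ⊗ (p ∨ (q ⊕ ~~~p)) = max(0, 0.62 + 0.96 − 1) = max(0, 0.58) = 0.58
q → ((q ∨ (r ⊗ (r → ~p))) ⊗ (p ∨ (q ⊕ ~~~p))) = min(1, 1 − 0.62 + 0.58) = min(1, 0.96) = 0.96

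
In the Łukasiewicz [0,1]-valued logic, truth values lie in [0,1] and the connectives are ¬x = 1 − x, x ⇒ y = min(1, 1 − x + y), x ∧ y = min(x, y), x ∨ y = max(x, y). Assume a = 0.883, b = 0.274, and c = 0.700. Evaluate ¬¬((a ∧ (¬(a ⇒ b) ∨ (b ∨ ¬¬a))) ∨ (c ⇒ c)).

1.000

a ⇒ b = min(1, 1 − 0.883 + 0.274) = min(1, 0.391) = 0.391
¬(a ⇒ b) = 1 − 0.391 = 0.609
¬a = 1 − 0.883 = 0.117
¬¬a = 1 − 0.117 = 0.883
b ∨ ¬¬a = max(0.274, 0.883) = 0.883
¬(a ⇒ b) ∨ (b ∨ ¬¬a) = max(0.609, 0.883) = 0.883
a ∧ (¬(a ⇒ b) ∨ (b ∨ ¬¬a)) = min(0.883, 0.883) = 0.883
c ⇒ c = min(1, 1 − 0.700 + 0.700) = min(1, 1.000) = 1.000
(a ∧ (¬(a ⇒ b) ∨ (b ∨ ¬¬a))) ∨ (c ⇒ c) = max(0.883, 1.000) = 1.000
¬((a ∧ (¬(a ⇒ b) ∨ (b ∨ ¬¬a))) ∨ (c ⇒ c)) = 1 − 1.000 = 0.000
¬¬((a ∧ (¬(a ⇒ b) ∨ (b ∨ ¬¬a))) ∨ (c ⇒ c)) = 1 − 0.000 = 1.000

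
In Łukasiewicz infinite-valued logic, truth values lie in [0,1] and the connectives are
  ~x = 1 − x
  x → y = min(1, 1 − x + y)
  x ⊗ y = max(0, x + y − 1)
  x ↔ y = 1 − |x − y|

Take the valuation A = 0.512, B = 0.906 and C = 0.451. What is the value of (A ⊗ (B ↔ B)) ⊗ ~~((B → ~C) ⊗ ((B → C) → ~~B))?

B ↔ B = 1 − |0.906 − 0.906| = 1 − 0.000 = 1.000
A ⊗ (B ↔ B) = max(0, 0.512 + 1.000 − 1) = max(0, 0.512) = 0.512
~C = 1 − 0.451 = 0.549
B → ~C = min(1, 1 − 0.906 + 0.549) = min(1, 0.643) = 0.643
B → C = min(1, 1 − 0.906 + 0.451) = min(1, 0.545) = 0.545
~B = 1 − 0.906 = 0.094
~~B = 1 − 0.094 = 0.906
(B → C) → ~~B = min(1, 1 − 0.545 + 0.906) = min(1, 1.361) = 1.000
(B → ~C) ⊗ ((B → C) → ~~B) = max(0, 0.643 + 1.000 − 1) = max(0, 0.643) = 0.643
~((B → ~C) ⊗ ((B → C) → ~~B)) = 1 − 0.643 = 0.357
~~((B → ~C) ⊗ ((B → C) → ~~B)) = 1 − 0.357 = 0.643
(A ⊗ (B ↔ B)) ⊗ ~~((B → ~C) ⊗ ((B → C) → ~~B)) = max(0, 0.512 + 0.643 − 1) = max(0, 0.155) = 0.155

0.155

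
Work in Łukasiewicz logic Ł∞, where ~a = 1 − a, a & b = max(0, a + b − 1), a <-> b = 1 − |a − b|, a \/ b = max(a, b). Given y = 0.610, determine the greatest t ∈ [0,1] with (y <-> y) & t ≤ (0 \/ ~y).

0.390

y <-> y = 1 − |0.610 − 0.610| = 1 − 0.000 = 1.000
So the left factor is y <-> y = 1.000.
~y = 1 − 0.610 = 0.390
0 \/ ~y = max(0.000, 0.390) = 0.390
So the right-hand bound is 0 \/ ~y = 0.390.
The residuum of the Łukasiewicz t-norm gives the supremum: min(1, 1 − 1.000 + 0.390).
1 − 1.000 + 0.390 = 0.390, so t = min(1, 0.390) = 0.390.
Check: 1.000 & 0.390 = max(0, 0.390) = 0.390 ≤ 0.390.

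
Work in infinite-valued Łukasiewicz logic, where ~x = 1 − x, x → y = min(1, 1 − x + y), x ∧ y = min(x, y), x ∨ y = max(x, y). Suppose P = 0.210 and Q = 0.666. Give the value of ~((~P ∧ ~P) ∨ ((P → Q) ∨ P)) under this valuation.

0.000

~P = 1 − 0.210 = 0.790
~P ∧ ~P = min(0.790, 0.790) = 0.790
P → Q = min(1, 1 − 0.210 + 0.666) = min(1, 1.456) = 1.000
(P → Q) ∨ P = max(1.000, 0.210) = 1.000
(~P ∧ ~P) ∨ ((P → Q) ∨ P) = max(0.790, 1.000) = 1.000
~((~P ∧ ~P) ∨ ((P → Q) ∨ P)) = 1 − 1.000 = 0.000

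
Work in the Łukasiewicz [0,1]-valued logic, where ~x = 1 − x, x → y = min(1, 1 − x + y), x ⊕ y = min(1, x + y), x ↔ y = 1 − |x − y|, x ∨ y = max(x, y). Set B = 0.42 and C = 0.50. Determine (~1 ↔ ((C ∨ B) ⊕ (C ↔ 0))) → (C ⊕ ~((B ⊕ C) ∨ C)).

1.00

~1 = 1 − 1.00 = 0.00
C ∨ B = max(0.50, 0.42) = 0.50
C ↔ 0 = 1 − |0.50 − 0.00| = 1 − 0.50 = 0.50
(C ∨ B) ⊕ (C ↔ 0) = min(1, 0.50 + 0.50) = min(1, 1.00) = 1.00
~1 ↔ ((C ∨ B) ⊕ (C ↔ 0)) = 1 − |0.00 − 1.00| = 1 − 1.00 = 0.00
B ⊕ C = min(1, 0.42 + 0.50) = min(1, 0.92) = 0.92
(B ⊕ C) ∨ C = max(0.92, 0.50) = 0.92
~((B ⊕ C) ∨ C) = 1 − 0.92 = 0.08
C ⊕ ~((B ⊕ C) ∨ C) = min(1, 0.50 + 0.08) = min(1, 0.58) = 0.58
(~1 ↔ ((C ∨ B) ⊕ (C ↔ 0))) → (C ⊕ ~((B ⊕ C) ∨ C)) = min(1, 1 − 0.00 + 0.58) = min(1, 1.58) = 1.00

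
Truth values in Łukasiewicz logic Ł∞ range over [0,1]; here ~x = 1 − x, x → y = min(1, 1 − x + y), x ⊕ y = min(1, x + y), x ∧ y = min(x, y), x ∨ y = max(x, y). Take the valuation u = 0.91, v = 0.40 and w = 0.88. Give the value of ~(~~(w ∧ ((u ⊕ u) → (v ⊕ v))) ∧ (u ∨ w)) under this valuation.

u ⊕ u = min(1, 0.91 + 0.91) = min(1, 1.82) = 1.00
v ⊕ v = min(1, 0.40 + 0.40) = min(1, 0.80) = 0.80
(u ⊕ u) → (v ⊕ v) = min(1, 1 − 1.00 + 0.80) = min(1, 0.80) = 0.80
w ∧ ((u ⊕ u) → (v ⊕ v)) = min(0.88, 0.80) = 0.80
~(w ∧ ((u ⊕ u) → (v ⊕ v))) = 1 − 0.80 = 0.20
~~(w ∧ ((u ⊕ u) → (v ⊕ v))) = 1 − 0.20 = 0.80
u ∨ w = max(0.91, 0.88) = 0.91
~~(w ∧ ((u ⊕ u) → (v ⊕ v))) ∧ (u ∨ w) = min(0.80, 0.91) = 0.80
~(~~(w ∧ ((u ⊕ u) → (v ⊕ v))) ∧ (u ∨ w)) = 1 − 0.80 = 0.20

0.20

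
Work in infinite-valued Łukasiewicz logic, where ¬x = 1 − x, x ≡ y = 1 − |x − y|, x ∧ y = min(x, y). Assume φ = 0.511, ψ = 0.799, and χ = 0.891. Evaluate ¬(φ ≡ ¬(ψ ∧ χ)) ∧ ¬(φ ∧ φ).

0.310

ψ ∧ χ = min(0.799, 0.891) = 0.799
¬(ψ ∧ χ) = 1 − 0.799 = 0.201
φ ≡ ¬(ψ ∧ χ) = 1 − |0.511 − 0.201| = 1 − 0.310 = 0.690
¬(φ ≡ ¬(ψ ∧ χ)) = 1 − 0.690 = 0.310
φ ∧ φ = min(0.511, 0.511) = 0.511
¬(φ ∧ φ) = 1 − 0.511 = 0.489
¬(φ ≡ ¬(ψ ∧ χ)) ∧ ¬(φ ∧ φ) = min(0.310, 0.489) = 0.310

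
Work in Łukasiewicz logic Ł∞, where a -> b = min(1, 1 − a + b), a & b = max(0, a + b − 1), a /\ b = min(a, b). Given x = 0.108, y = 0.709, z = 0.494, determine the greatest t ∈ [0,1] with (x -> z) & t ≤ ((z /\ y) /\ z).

x -> z = min(1, 1 − 0.108 + 0.494) = min(1, 1.386) = 1.000
So the left factor is x -> z = 1.000.
z /\ y = min(0.494, 0.709) = 0.494
(z /\ y) /\ z = min(0.494, 0.494) = 0.494
So the right-hand bound is (z /\ y) /\ z = 0.494.
The residuum of the Łukasiewicz t-norm gives the supremum: min(1, 1 − 1.000 + 0.494).
1 − 1.000 + 0.494 = 0.494, so t = min(1, 0.494) = 0.494.
Check: 1.000 & 0.494 = max(0, 0.494) = 0.494 ≤ 0.494.

0.494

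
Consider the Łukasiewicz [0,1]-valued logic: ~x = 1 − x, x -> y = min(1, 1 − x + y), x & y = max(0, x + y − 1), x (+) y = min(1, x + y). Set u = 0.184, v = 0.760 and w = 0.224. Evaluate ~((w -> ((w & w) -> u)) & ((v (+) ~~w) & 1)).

w & w = max(0, 0.224 + 0.224 − 1) = max(0, -0.552) = 0.000
(w & w) -> u = min(1, 1 − 0.000 + 0.184) = min(1, 1.184) = 1.000
w -> ((w & w) -> u) = min(1, 1 − 0.224 + 1.000) = min(1, 1.776) = 1.000
~w = 1 − 0.224 = 0.776
~~w = 1 − 0.776 = 0.224
v (+) ~~w = min(1, 0.760 + 0.224) = min(1, 0.984) = 0.984
(v (+) ~~w) & 1 = max(0, 0.984 + 1.000 − 1) = max(0, 0.984) = 0.984
(w -> ((w & w) -> u)) & ((v (+) ~~w) & 1) = max(0, 1.000 + 0.984 − 1) = max(0, 0.984) = 0.984
~((w -> ((w & w) -> u)) & ((v (+) ~~w) & 1)) = 1 − 0.984 = 0.016

0.016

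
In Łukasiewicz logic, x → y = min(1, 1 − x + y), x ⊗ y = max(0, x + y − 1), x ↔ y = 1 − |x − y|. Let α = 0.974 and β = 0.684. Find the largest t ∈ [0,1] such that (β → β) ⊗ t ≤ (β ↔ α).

0.710

β → β = min(1, 1 − 0.684 + 0.684) = min(1, 1.000) = 1.000
So the left factor is β → β = 1.000.
β ↔ α = 1 − |0.684 − 0.974| = 1 − 0.290 = 0.710
So the right-hand bound is β ↔ α = 0.710.
The residuum of the Łukasiewicz t-norm gives the supremum: min(1, 1 − 1.000 + 0.710).
1 − 1.000 + 0.710 = 0.710, so t = min(1, 0.710) = 0.710.
Check: 1.000 ⊗ 0.710 = max(0, 0.710) = 0.710 ≤ 0.710.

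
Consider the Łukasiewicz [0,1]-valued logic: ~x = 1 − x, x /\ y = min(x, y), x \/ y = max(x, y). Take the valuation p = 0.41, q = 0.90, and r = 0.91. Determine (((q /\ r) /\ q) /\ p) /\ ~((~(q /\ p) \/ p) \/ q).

0.10

q /\ r = min(0.90, 0.91) = 0.90
(q /\ r) /\ q = min(0.90, 0.90) = 0.90
((q /\ r) /\ q) /\ p = min(0.90, 0.41) = 0.41
q /\ p = min(0.90, 0.41) = 0.41
~(q /\ p) = 1 − 0.41 = 0.59
~(q /\ p) \/ p = max(0.59, 0.41) = 0.59
(~(q /\ p) \/ p) \/ q = max(0.59, 0.90) = 0.90
~((~(q /\ p) \/ p) \/ q) = 1 − 0.90 = 0.10
(((q /\ r) /\ q) /\ p) /\ ~((~(q /\ p) \/ p) \/ q) = min(0.41, 0.10) = 0.10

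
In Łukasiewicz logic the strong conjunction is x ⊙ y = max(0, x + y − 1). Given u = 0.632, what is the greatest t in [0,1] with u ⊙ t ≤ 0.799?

1.000

The residuum of the Łukasiewicz t-norm gives the supremum: min(1, 1 − 0.632 + 0.799).
1 − 0.632 + 0.799 = 1.167, so t = min(1, 1.167) = 1.000.
Check: 0.632 ⊙ 1.000 = max(0, 0.632) = 0.632 ≤ 0.799.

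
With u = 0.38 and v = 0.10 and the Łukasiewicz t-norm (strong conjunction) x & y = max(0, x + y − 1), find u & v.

u & v = max(0, 0.38 + 0.10 − 1) = max(0, -0.52) = 0.00
For comparison, the Gödel (minimum) t-norm min(x, y) would give 0.10.

0.00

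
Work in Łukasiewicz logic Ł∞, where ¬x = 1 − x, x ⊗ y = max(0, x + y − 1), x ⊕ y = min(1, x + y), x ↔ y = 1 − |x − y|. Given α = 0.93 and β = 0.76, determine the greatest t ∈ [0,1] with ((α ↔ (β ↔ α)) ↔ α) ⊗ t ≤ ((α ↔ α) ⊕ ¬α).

β ↔ α = 1 − |0.76 − 0.93| = 1 − 0.17 = 0.83
α ↔ (β ↔ α) = 1 − |0.93 − 0.83| = 1 − 0.10 = 0.90
(α ↔ (β ↔ α)) ↔ α = 1 − |0.90 − 0.93| = 1 − 0.03 = 0.97
So the left factor is (α ↔ (β ↔ α)) ↔ α = 0.97.
α ↔ α = 1 − |0.93 − 0.93| = 1 − 0.00 = 1.00
¬α = 1 − 0.93 = 0.07
(α ↔ α) ⊕ ¬α = min(1, 1.00 + 0.07) = min(1, 1.07) = 1.00
So the right-hand bound is (α ↔ α) ⊕ ¬α = 1.00.
The residuum of the Łukasiewicz t-norm gives the supremum: min(1, 1 − 0.97 + 1.00).
1 − 0.97 + 1.00 = 1.03, so t = min(1, 1.03) = 1.00.
Check: 0.97 ⊗ 1.00 = max(0, 0.97) = 0.97 ≤ 1.00.

1.00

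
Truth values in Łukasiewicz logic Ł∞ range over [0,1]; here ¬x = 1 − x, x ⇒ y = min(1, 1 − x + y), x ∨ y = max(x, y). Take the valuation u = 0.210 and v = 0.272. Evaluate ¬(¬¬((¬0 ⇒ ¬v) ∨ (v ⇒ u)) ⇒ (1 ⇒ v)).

¬0 = 1 − 0.000 = 1.000
¬v = 1 − 0.272 = 0.728
¬0 ⇒ ¬v = min(1, 1 − 1.000 + 0.728) = min(1, 0.728) = 0.728
v ⇒ u = min(1, 1 − 0.272 + 0.210) = min(1, 0.938) = 0.938
(¬0 ⇒ ¬v) ∨ (v ⇒ u) = max(0.728, 0.938) = 0.938
¬((¬0 ⇒ ¬v) ∨ (v ⇒ u)) = 1 − 0.938 = 0.062
¬¬((¬0 ⇒ ¬v) ∨ (v ⇒ u)) = 1 − 0.062 = 0.938
1 ⇒ v = min(1, 1 − 1.000 + 0.272) = min(1, 0.272) = 0.272
¬¬((¬0 ⇒ ¬v) ∨ (v ⇒ u)) ⇒ (1 ⇒ v) = min(1, 1 − 0.938 + 0.272) = min(1, 0.334) = 0.334
¬(¬¬((¬0 ⇒ ¬v) ∨ (v ⇒ u)) ⇒ (1 ⇒ v)) = 1 − 0.334 = 0.666

0.666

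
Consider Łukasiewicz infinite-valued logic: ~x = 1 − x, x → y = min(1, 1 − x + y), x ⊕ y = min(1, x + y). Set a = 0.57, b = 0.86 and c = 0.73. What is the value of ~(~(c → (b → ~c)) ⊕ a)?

0.11

~c = 1 − 0.73 = 0.27
b → ~c = min(1, 1 − 0.86 + 0.27) = min(1, 0.41) = 0.41
c → (b → ~c) = min(1, 1 − 0.73 + 0.41) = min(1, 0.68) = 0.68
~(c → (b → ~c)) = 1 − 0.68 = 0.32
~(c → (b → ~c)) ⊕ a = min(1, 0.32 + 0.57) = min(1, 0.89) = 0.89
~(~(c → (b → ~c)) ⊕ a) = 1 − 0.89 = 0.11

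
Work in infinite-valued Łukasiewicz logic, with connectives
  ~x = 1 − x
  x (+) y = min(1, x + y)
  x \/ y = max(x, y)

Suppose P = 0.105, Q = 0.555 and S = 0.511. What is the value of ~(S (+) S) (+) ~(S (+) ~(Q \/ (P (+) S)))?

S (+) S = min(1, 0.511 + 0.511) = min(1, 1.022) = 1.000
~(S (+) S) = 1 − 1.000 = 0.000
P (+) S = min(1, 0.105 + 0.511) = min(1, 0.616) = 0.616
Q \/ (P (+) S) = max(0.555, 0.616) = 0.616
~(Q \/ (P (+) S)) = 1 − 0.616 = 0.384
S (+) ~(Q \/ (P (+) S)) = min(1, 0.511 + 0.384) = min(1, 0.895) = 0.895
~(S (+) ~(Q \/ (P (+) S))) = 1 − 0.895 = 0.105
~(S (+) S) (+) ~(S (+) ~(Q \/ (P (+) S))) = min(1, 0.000 + 0.105) = min(1, 0.105) = 0.105

0.105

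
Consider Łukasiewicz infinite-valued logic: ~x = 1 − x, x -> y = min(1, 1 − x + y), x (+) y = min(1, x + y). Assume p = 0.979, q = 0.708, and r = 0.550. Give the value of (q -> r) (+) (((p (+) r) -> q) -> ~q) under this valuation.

1.000

q -> r = min(1, 1 − 0.708 + 0.550) = min(1, 0.842) = 0.842
p (+) r = min(1, 0.979 + 0.550) = min(1, 1.529) = 1.000
(p (+) r) -> q = min(1, 1 − 1.000 + 0.708) = min(1, 0.708) = 0.708
~q = 1 − 0.708 = 0.292
((p (+) r) -> q) -> ~q = min(1, 1 − 0.708 + 0.292) = min(1, 0.584) = 0.584
(q -> r) (+) (((p (+) r) -> q) -> ~q) = min(1, 0.842 + 0.584) = min(1, 1.426) = 1.000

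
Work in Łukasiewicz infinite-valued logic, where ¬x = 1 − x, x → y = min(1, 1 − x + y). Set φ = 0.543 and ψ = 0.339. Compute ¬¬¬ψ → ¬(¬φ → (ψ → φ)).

¬ψ = 1 − 0.339 = 0.661
¬¬ψ = 1 − 0.661 = 0.339
¬¬¬ψ = 1 − 0.339 = 0.661
¬φ = 1 − 0.543 = 0.457
ψ → φ = min(1, 1 − 0.339 + 0.543) = min(1, 1.204) = 1.000
¬φ → (ψ → φ) = min(1, 1 − 0.457 + 1.000) = min(1, 1.543) = 1.000
¬(¬φ → (ψ → φ)) = 1 − 1.000 = 0.000
¬¬¬ψ → ¬(¬φ → (ψ → φ)) = min(1, 1 − 0.661 + 0.000) = min(1, 0.339) = 0.339

0.339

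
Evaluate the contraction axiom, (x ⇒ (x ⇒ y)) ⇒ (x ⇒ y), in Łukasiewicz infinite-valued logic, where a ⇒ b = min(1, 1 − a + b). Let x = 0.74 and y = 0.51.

x ⇒ y = min(1, 1 − 0.74 + 0.51) = min(1, 0.77) = 0.77
x ⇒ (x ⇒ y) = min(1, 1 − 0.74 + 0.77) = min(1, 1.03) = 1.00
(x ⇒ (x ⇒ y)) ⇒ (x ⇒ y) = min(1, 1 − 1.00 + 0.77) = min(1, 0.77) = 0.77
(The value 0.77 < 1 shows this instance is not satisfied; fails in Ł∞ (the t-norm is not idempotent).)

0.77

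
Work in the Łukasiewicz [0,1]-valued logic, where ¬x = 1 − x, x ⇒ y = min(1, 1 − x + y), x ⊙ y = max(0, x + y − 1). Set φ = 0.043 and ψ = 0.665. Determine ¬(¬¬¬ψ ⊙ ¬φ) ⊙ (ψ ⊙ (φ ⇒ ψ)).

¬ψ = 1 − 0.665 = 0.335
¬¬ψ = 1 − 0.335 = 0.665
¬¬¬ψ = 1 − 0.665 = 0.335
¬φ = 1 − 0.043 = 0.957
¬¬¬ψ ⊙ ¬φ = max(0, 0.335 + 0.957 − 1) = max(0, 0.292) = 0.292
¬(¬¬¬ψ ⊙ ¬φ) = 1 − 0.292 = 0.708
φ ⇒ ψ = min(1, 1 − 0.043 + 0.665) = min(1, 1.622) = 1.000
ψ ⊙ (φ ⇒ ψ) = max(0, 0.665 + 1.000 − 1) = max(0, 0.665) = 0.665
¬(¬¬¬ψ ⊙ ¬φ) ⊙ (ψ ⊙ (φ ⇒ ψ)) = max(0, 0.708 + 0.665 − 1) = max(0, 0.373) = 0.373

0.373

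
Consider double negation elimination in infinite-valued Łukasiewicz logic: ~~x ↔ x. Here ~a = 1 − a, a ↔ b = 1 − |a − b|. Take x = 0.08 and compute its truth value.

1.00

~x = 1 − 0.08 = 0.92
~~x = 1 − 0.92 = 0.08
~~x ↔ x = 1 − |0.08 − 0.08| = 1 − 0.00 = 1.00
(As expected: always 1 in Ł∞ since negation is involutive.)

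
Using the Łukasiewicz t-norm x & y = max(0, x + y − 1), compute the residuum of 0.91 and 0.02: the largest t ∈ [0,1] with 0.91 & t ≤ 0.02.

0.11

The residuum of the Łukasiewicz t-norm gives the supremum: min(1, 1 − 0.91 + 0.02).
1 − 0.91 + 0.02 = 0.11, so t = min(1, 0.11) = 0.11.
Check: 0.91 & 0.11 = max(0, 0.02) = 0.02 ≤ 0.02.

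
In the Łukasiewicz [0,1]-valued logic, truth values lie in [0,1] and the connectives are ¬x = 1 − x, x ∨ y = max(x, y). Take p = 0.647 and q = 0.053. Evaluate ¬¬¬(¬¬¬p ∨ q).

¬p = 1 − 0.647 = 0.353
¬¬p = 1 − 0.353 = 0.647
¬¬¬p = 1 − 0.647 = 0.353
¬¬¬p ∨ q = max(0.353, 0.053) = 0.353
¬(¬¬¬p ∨ q) = 1 − 0.353 = 0.647
¬¬(¬¬¬p ∨ q) = 1 − 0.647 = 0.353
¬¬¬(¬¬¬p ∨ q) = 1 − 0.353 = 0.647

0.647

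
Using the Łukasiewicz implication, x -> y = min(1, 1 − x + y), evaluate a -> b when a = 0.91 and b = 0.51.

a -> b = min(1, 1 − 0.91 + 0.51) = min(1, 0.60) = 0.60
For comparison, the Gödel implication (1 if x ≤ y else y) would give 0.51.

0.60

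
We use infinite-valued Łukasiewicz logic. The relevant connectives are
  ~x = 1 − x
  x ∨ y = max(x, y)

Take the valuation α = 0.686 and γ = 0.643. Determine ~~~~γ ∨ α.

0.686

~γ = 1 − 0.643 = 0.357
~~γ = 1 − 0.357 = 0.643
~~~γ = 1 − 0.643 = 0.357
~~~~γ = 1 − 0.357 = 0.643
~~~~γ ∨ α = max(0.643, 0.686) = 0.686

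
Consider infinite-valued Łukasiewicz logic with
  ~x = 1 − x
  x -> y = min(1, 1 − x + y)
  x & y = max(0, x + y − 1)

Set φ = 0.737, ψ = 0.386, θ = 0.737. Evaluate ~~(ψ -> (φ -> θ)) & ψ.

φ -> θ = min(1, 1 − 0.737 + 0.737) = min(1, 1.000) = 1.000
ψ -> (φ -> θ) = min(1, 1 − 0.386 + 1.000) = min(1, 1.614) = 1.000
~(ψ -> (φ -> θ)) = 1 − 1.000 = 0.000
~~(ψ -> (φ -> θ)) = 1 − 0.000 = 1.000
~~(ψ -> (φ -> θ)) & ψ = max(0, 1.000 + 0.386 − 1) = max(0, 0.386) = 0.386

0.386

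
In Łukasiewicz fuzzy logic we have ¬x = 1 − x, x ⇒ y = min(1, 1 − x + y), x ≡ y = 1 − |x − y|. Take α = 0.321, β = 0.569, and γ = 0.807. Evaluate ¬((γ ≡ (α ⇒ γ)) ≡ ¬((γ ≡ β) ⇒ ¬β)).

0.476

α ⇒ γ = min(1, 1 − 0.321 + 0.807) = min(1, 1.486) = 1.000
γ ≡ (α ⇒ γ) = 1 − |0.807 − 1.000| = 1 − 0.193 = 0.807
γ ≡ β = 1 − |0.807 − 0.569| = 1 − 0.238 = 0.762
¬β = 1 − 0.569 = 0.431
(γ ≡ β) ⇒ ¬β = min(1, 1 − 0.762 + 0.431) = min(1, 0.669) = 0.669
¬((γ ≡ β) ⇒ ¬β) = 1 − 0.669 = 0.331
(γ ≡ (α ⇒ γ)) ≡ ¬((γ ≡ β) ⇒ ¬β) = 1 − |0.807 − 0.331| = 1 − 0.476 = 0.524
¬((γ ≡ (α ⇒ γ)) ≡ ¬((γ ≡ β) ⇒ ¬β)) = 1 − 0.524 = 0.476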